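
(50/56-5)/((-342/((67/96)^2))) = 516235/88252416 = 0.01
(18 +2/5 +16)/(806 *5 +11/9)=1548/181405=0.01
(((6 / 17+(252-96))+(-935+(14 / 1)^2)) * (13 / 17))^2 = 16580425225 / 83521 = 198518.04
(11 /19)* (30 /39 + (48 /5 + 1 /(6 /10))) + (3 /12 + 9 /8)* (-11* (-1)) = 654841 /29640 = 22.09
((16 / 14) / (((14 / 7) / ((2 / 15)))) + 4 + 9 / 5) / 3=617 / 315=1.96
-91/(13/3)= -21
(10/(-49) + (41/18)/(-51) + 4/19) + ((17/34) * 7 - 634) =-269447266/427329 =-630.54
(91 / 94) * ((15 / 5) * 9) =2457 / 94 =26.14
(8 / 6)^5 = 1024 / 243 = 4.21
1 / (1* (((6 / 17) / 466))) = 3961 / 3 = 1320.33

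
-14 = -14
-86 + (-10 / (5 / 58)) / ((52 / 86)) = -3612 / 13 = -277.85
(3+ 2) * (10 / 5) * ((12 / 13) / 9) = 40 / 39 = 1.03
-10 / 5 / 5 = -2 / 5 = -0.40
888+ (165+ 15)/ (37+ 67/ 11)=70482/ 79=892.18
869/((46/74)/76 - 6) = -2443628/16849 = -145.03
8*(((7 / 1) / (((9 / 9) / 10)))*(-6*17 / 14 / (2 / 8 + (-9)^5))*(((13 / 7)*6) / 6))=42432 / 330673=0.13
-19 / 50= -0.38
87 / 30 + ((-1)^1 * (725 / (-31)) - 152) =-38971 / 310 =-125.71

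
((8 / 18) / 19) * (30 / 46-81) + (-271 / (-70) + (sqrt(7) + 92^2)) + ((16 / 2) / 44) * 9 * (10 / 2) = 8476.82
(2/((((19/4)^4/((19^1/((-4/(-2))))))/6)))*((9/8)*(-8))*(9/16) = -7776/6859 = -1.13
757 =757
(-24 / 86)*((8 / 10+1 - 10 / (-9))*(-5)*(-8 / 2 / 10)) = -1048 / 645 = -1.62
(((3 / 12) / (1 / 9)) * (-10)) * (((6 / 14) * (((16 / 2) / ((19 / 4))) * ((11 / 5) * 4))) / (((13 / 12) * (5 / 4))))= -912384 / 8645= -105.54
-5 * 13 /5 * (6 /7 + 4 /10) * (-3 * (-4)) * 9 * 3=-185328 /35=-5295.09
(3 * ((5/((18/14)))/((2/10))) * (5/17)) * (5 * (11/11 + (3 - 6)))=-8750/51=-171.57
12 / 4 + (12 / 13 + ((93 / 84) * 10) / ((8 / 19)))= 43997 / 1456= 30.22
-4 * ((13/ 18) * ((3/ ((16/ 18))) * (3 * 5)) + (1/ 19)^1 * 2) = -11147/ 76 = -146.67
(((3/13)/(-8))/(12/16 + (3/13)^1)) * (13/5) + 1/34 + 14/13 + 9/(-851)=958493/940355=1.02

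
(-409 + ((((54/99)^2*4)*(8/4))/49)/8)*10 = -24249250/5929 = -4089.94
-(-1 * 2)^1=2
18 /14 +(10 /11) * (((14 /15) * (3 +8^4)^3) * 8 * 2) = 215978146089961 /231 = 934970329393.77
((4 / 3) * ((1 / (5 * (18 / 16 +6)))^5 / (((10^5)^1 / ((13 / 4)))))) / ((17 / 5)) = 13312 / 59934169740234375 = 0.00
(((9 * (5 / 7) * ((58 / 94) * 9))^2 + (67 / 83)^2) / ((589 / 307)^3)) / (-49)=-3.68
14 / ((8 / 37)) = 259 / 4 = 64.75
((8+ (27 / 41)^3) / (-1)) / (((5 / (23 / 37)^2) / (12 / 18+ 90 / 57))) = -38667005312 / 26890561965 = -1.44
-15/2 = -7.50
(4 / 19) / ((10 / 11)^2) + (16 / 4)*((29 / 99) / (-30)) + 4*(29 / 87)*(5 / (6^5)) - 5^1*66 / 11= -907567643 / 30472200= -29.78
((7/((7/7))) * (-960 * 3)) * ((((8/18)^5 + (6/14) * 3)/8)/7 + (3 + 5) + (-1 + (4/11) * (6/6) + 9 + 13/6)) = -374040.01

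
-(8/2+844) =-848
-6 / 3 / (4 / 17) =-17 / 2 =-8.50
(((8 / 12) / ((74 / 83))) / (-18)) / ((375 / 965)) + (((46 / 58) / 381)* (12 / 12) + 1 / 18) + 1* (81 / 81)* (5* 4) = 19.95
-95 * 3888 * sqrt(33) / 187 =-369360 * sqrt(33) / 187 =-11346.59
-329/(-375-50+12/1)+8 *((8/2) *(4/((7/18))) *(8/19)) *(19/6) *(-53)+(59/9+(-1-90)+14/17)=-23342.25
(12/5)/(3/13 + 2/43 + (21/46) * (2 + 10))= 154284/369995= 0.42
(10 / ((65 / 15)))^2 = 900 / 169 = 5.33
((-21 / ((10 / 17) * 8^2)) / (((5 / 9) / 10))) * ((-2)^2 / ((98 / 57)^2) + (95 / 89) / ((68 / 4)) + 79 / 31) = -12053964213 / 302827840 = -39.80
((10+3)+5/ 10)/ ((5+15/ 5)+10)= 3/ 4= 0.75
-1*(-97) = 97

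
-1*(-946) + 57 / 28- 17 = 26069 / 28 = 931.04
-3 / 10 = -0.30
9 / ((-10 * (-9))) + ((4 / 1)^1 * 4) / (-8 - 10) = -71 / 90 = -0.79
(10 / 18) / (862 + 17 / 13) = 65 / 101007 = 0.00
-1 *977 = -977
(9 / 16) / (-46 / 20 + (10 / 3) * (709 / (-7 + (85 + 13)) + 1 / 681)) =8366085 / 352128008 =0.02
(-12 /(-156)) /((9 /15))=5 /39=0.13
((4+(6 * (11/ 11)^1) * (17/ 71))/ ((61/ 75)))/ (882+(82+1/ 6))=34740/ 5010967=0.01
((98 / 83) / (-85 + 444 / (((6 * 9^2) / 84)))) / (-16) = 1323 / 148072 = 0.01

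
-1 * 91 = -91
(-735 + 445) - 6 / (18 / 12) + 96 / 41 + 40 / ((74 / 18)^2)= -16237662 / 56129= -289.29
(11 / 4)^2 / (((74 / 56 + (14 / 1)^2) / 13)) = 847 / 1700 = 0.50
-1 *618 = -618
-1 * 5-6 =-11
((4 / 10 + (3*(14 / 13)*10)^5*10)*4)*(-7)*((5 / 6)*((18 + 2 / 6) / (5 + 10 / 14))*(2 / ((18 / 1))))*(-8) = 704425741280507708 / 30074733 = 23422510227.46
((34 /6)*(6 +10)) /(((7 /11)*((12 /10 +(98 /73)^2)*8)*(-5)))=-996523 /839937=-1.19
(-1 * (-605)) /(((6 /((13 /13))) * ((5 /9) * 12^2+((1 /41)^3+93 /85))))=3544262425 /2850435228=1.24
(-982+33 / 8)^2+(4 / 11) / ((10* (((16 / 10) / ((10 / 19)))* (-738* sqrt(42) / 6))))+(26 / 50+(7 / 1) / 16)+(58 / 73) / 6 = 335066708183 / 350400 - 5* sqrt(42) / 2159388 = 956240.61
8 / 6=4 / 3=1.33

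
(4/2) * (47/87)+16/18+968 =253162/261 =969.97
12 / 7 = 1.71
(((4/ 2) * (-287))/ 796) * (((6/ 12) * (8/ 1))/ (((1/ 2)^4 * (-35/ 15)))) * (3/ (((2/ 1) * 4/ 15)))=22140/ 199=111.26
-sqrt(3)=-1.73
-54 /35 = -1.54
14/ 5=2.80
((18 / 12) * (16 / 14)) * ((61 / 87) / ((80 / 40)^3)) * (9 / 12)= 183 / 1624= 0.11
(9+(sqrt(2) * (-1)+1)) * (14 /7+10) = 120- 12 * sqrt(2) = 103.03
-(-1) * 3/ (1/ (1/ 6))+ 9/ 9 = 3/ 2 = 1.50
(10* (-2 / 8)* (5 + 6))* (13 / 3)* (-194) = 69355 / 3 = 23118.33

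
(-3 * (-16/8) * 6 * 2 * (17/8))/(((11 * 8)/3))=459/88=5.22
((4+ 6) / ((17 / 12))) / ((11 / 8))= 960 / 187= 5.13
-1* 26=-26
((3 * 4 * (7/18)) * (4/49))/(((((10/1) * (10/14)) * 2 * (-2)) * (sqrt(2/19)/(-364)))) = 182 * sqrt(38)/75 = 14.96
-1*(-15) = 15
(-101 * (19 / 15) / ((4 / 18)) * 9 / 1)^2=2684586969 / 100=26845869.69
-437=-437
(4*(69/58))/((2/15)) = 1035/29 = 35.69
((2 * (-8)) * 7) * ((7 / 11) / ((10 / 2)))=-784 / 55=-14.25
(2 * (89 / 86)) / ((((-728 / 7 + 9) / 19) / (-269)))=23941 / 215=111.35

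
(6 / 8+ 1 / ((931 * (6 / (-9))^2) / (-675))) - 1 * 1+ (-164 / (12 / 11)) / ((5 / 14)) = -11809213 / 27930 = -422.81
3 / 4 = 0.75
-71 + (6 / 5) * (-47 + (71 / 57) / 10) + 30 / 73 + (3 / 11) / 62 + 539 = 9747018191 / 23648350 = 412.16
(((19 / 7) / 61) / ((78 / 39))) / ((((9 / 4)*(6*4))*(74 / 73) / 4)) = 1387 / 853146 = 0.00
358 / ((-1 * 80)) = -179 / 40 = -4.48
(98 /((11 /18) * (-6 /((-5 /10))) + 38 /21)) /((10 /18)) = 3087 /160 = 19.29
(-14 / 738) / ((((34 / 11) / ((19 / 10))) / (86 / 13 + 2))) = -40964 / 407745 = -0.10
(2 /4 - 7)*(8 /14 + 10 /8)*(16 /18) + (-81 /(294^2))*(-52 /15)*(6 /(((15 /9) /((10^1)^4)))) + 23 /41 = 31596146 /295323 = 106.99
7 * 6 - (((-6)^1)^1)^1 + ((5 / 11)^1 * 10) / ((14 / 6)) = 49.95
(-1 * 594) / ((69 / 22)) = -4356 / 23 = -189.39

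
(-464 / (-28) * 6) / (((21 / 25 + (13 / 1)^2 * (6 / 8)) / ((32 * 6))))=4454400 / 29771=149.62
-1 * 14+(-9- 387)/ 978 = -2348/ 163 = -14.40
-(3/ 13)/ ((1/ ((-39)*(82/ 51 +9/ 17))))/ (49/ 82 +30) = 26814/ 42653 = 0.63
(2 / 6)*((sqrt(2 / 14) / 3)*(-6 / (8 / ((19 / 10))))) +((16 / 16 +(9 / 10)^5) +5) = 659049 / 100000 - 19*sqrt(7) / 840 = 6.53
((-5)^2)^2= 625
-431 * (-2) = 862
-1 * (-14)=14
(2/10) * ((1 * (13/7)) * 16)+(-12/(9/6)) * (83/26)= -8916/455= -19.60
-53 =-53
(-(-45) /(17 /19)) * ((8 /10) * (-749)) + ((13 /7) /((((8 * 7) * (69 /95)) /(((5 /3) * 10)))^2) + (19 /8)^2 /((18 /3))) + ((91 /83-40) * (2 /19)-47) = -1522411627068562555 /50434230075264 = -30186.08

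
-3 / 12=-1 / 4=-0.25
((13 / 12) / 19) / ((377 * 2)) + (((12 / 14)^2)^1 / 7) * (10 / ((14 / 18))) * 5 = 214231201 / 31750824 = 6.75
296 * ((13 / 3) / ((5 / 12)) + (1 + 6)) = 25752 / 5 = 5150.40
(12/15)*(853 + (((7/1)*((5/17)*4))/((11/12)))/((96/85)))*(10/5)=75764/55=1377.53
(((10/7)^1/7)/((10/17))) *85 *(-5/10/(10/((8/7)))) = -578/343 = -1.69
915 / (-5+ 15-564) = -915 / 554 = -1.65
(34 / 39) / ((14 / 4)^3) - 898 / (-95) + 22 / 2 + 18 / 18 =21.47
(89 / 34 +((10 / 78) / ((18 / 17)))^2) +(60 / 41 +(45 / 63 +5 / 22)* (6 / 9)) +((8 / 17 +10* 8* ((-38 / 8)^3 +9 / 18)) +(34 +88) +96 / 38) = -1055793330041986 / 125629414911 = -8404.03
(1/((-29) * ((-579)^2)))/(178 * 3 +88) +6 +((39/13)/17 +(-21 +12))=-290259703601/102800311686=-2.82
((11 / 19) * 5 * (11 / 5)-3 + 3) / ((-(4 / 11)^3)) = -161051 / 1216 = -132.44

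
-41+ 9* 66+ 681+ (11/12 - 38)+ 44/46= 330613/276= 1197.87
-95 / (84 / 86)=-4085 / 42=-97.26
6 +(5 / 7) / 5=43 / 7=6.14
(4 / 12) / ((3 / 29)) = 29 / 9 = 3.22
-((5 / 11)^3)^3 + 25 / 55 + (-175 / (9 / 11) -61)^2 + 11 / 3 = 14433020809167023 / 190993762971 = 75568.02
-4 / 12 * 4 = -1.33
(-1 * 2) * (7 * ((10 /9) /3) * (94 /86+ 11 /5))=-17.07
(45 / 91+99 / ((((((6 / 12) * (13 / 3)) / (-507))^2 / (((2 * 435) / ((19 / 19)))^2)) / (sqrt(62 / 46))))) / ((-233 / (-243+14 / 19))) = 207135 / 402857+18886278499030800 * sqrt(713) / 101821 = 4952834275272.76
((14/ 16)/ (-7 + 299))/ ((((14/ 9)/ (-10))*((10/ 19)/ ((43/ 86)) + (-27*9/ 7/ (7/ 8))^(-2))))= -100973790/ 5520868747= -0.02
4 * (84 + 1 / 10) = 1682 / 5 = 336.40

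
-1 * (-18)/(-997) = -18/997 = -0.02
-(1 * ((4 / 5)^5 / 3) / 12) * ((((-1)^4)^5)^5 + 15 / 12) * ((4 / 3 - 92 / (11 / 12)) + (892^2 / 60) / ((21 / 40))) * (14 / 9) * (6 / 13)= -892722176 / 2413125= -369.94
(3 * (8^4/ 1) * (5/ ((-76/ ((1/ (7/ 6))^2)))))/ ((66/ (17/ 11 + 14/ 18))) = -2355200/ 112651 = -20.91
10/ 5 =2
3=3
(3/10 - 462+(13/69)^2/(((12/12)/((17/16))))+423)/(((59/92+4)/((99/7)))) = -161982601/1374940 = -117.81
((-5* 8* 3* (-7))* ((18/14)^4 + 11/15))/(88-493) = -998608/138915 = -7.19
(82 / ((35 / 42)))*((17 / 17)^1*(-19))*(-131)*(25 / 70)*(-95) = -58167930 / 7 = -8309704.29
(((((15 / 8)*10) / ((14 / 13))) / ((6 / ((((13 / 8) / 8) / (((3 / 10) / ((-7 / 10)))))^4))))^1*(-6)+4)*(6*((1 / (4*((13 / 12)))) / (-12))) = -11311677149 / 31406948352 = -0.36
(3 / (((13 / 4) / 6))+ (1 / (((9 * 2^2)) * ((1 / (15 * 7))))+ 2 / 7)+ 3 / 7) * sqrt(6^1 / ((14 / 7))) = 10013 * sqrt(3) / 1092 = 15.88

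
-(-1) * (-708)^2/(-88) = -62658/11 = -5696.18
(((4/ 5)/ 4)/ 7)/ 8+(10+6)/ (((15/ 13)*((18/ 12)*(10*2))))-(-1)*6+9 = 194869/ 12600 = 15.47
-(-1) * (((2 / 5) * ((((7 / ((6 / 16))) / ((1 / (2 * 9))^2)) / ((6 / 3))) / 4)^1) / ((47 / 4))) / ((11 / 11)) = 25.74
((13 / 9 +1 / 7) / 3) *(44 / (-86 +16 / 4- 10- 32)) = -1100 / 5859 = -0.19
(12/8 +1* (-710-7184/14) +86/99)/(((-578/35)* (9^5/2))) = 497645/198758934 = 0.00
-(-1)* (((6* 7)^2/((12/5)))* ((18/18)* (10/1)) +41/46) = 338141/46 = 7350.89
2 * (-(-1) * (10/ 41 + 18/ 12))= 143/ 41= 3.49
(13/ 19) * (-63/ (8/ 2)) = -819/ 76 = -10.78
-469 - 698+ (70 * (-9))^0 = -1166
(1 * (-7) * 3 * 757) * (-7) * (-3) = -333837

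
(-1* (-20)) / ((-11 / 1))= -20 / 11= -1.82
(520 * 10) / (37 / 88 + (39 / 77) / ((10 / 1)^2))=80080000 / 6553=12220.36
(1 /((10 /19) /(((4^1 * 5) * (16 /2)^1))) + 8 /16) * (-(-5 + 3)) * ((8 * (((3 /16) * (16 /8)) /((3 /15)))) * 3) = 27405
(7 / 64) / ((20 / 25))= 35 / 256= 0.14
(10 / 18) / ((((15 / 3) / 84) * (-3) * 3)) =-28 / 27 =-1.04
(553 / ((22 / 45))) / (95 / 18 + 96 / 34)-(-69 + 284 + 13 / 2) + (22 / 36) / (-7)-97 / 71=-10164060334 / 121974237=-83.33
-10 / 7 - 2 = -24 / 7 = -3.43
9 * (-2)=-18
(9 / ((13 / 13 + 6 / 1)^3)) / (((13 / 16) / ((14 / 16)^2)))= 9 / 364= 0.02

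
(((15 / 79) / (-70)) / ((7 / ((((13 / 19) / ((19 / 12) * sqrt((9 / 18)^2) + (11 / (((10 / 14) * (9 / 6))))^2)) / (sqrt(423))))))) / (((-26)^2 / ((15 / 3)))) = -1125 * sqrt(47) / 8590117430167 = -0.00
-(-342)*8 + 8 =2744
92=92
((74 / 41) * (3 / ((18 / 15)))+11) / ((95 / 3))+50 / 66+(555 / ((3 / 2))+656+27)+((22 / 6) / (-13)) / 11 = 1761557177 / 1670955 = 1054.22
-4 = -4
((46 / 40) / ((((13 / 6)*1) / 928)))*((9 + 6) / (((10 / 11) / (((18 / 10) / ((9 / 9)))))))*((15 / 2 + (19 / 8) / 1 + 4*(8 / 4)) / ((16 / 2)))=32686.34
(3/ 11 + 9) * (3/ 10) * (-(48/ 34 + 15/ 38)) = -10503/ 2090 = -5.03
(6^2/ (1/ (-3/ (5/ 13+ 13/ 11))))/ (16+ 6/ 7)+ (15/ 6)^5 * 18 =827757/ 472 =1753.72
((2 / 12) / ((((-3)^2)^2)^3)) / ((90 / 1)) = 1 / 286978140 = 0.00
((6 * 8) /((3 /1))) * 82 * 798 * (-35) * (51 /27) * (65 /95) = -142076480 /3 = -47358826.67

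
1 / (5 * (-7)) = -1 / 35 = -0.03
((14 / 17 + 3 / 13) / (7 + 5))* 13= 233 / 204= 1.14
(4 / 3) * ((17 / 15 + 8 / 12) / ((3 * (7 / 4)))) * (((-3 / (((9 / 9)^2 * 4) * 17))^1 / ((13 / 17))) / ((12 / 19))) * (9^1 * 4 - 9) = -513 / 455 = -1.13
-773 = -773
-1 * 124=-124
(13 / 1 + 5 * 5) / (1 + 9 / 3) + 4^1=27 / 2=13.50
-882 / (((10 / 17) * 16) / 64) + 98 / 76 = -1139299 / 190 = -5996.31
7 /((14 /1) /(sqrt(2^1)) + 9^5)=413343 /3486784303 - 49 * sqrt(2) /3486784303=0.00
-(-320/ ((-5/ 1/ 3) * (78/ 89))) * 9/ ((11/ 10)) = -256320/ 143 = -1792.45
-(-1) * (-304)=-304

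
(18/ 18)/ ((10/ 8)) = 4/ 5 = 0.80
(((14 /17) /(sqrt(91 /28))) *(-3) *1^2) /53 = -84 *sqrt(13) /11713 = -0.03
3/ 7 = 0.43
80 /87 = 0.92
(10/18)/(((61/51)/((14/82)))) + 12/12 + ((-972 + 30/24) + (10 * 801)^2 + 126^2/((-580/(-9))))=279204925877887/4351740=64159376.68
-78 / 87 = -26 / 29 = -0.90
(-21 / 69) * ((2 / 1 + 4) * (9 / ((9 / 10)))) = -420 / 23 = -18.26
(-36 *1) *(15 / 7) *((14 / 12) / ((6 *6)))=-5 / 2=-2.50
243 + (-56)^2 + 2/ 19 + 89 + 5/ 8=527247/ 152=3468.73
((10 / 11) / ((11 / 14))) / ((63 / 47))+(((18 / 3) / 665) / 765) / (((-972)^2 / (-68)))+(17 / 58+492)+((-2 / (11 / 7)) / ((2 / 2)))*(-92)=1261288999251833 / 2066849336475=610.25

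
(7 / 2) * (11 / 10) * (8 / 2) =77 / 5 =15.40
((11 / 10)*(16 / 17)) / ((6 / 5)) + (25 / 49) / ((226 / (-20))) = 230878 / 282387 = 0.82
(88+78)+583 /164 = 27807 /164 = 169.55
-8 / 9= -0.89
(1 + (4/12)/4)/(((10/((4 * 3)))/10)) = 13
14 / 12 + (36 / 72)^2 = 1.42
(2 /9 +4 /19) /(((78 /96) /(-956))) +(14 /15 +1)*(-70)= -1432750 /2223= -644.51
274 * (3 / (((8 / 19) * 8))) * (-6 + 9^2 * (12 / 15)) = 1147923 / 80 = 14349.04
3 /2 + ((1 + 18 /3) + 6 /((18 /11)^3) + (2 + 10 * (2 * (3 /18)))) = 14777 /972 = 15.20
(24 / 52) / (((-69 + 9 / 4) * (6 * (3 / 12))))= -16 / 3471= -0.00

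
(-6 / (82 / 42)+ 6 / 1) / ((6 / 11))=220 / 41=5.37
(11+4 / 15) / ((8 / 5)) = 169 / 24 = 7.04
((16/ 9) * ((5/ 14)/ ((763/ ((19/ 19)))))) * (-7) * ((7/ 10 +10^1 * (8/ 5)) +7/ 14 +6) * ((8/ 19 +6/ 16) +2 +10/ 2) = -45820/ 43491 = -1.05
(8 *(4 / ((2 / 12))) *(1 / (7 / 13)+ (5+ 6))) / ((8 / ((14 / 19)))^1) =227.37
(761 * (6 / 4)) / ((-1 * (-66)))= 761 / 44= 17.30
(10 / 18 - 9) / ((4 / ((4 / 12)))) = -19 / 27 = -0.70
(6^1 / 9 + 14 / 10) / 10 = 31 / 150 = 0.21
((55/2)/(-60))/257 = -11/6168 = -0.00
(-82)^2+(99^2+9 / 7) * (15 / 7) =1358716 / 49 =27728.90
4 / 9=0.44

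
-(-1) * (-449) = -449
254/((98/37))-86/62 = 94.51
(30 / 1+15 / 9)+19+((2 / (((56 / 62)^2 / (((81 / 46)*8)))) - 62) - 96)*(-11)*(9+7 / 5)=239630198 / 16905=14175.11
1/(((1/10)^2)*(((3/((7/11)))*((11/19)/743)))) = 9881900/363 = 27222.87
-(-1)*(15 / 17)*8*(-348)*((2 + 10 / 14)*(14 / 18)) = -88160 / 17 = -5185.88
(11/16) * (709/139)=7799/2224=3.51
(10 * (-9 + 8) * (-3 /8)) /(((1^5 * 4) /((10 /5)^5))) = 30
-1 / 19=-0.05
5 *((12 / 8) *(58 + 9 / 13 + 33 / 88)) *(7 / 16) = 645015 / 3328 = 193.81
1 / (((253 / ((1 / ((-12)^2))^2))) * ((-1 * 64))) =-1 / 335757312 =-0.00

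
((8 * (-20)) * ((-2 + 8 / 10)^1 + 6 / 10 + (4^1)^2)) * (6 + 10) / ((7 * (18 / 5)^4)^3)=-2685546875 / 110712378300552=-0.00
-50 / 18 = -25 / 9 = -2.78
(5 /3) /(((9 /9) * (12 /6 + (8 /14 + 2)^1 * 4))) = 35 /258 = 0.14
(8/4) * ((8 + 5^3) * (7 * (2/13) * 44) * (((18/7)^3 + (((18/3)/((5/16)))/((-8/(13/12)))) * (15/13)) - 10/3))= 36713776/273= 134482.70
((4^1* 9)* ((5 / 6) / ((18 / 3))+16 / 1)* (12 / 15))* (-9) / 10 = -10458 / 25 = -418.32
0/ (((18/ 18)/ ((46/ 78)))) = 0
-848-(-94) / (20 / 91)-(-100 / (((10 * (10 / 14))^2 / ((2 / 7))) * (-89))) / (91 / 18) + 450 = 1718073 / 57850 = 29.70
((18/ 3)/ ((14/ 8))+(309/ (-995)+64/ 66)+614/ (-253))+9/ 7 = 15576758/ 5286435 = 2.95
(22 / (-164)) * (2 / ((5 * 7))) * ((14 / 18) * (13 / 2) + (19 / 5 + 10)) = -18667 / 129150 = -0.14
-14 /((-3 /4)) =56 /3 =18.67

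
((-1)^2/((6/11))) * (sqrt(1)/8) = 11/48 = 0.23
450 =450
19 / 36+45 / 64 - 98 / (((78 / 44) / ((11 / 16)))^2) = -1314997 / 97344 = -13.51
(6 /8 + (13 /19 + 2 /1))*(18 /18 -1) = 0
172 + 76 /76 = 173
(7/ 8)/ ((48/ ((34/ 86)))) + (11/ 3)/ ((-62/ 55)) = -553757/ 170624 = -3.25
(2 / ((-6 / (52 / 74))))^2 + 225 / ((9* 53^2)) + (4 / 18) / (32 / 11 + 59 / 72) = 12608307541 / 102202411617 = 0.12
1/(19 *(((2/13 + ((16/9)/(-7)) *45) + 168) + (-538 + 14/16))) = -0.00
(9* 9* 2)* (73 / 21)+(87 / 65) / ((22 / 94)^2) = 32349111 / 55055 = 587.58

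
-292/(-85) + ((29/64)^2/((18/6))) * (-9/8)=9353801/2785280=3.36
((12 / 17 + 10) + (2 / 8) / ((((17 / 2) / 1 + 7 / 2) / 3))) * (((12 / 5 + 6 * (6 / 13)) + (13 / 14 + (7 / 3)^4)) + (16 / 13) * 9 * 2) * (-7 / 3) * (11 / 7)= -137489395241 / 60147360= -2285.88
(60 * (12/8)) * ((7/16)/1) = 315/8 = 39.38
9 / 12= 0.75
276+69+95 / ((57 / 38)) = 408.33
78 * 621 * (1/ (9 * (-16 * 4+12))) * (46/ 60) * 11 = -17457/ 20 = -872.85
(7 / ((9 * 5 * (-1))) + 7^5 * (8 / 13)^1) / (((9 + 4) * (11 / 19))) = 10450741 / 7605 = 1374.19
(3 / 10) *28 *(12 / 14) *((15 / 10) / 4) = 27 / 10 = 2.70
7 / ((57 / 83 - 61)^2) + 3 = 75228331 / 25060036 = 3.00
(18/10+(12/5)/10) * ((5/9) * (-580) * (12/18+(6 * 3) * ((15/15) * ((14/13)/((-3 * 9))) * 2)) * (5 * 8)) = 788800/39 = 20225.64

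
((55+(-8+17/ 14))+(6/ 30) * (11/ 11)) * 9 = 30501/ 70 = 435.73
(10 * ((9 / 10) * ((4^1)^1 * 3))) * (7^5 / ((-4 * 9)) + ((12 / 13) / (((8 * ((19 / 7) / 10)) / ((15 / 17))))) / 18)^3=-10988254207.51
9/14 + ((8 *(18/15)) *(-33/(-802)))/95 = 1725363/2666650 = 0.65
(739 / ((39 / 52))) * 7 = 20692 / 3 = 6897.33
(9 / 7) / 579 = 3 / 1351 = 0.00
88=88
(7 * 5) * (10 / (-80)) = -35 / 8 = -4.38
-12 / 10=-6 / 5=-1.20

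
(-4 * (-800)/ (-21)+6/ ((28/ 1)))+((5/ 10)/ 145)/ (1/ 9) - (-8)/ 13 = -856847/ 5655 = -151.52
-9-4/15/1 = -139/15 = -9.27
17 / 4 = 4.25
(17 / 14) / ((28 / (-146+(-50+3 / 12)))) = -8.49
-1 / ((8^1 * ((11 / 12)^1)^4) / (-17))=44064 / 14641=3.01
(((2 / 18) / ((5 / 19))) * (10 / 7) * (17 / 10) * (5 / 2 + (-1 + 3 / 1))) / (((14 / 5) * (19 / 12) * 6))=17 / 98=0.17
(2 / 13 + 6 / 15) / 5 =36 / 325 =0.11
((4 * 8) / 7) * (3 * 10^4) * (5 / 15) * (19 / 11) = 6080000 / 77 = 78961.04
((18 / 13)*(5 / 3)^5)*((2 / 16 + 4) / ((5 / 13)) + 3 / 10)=30625 / 156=196.31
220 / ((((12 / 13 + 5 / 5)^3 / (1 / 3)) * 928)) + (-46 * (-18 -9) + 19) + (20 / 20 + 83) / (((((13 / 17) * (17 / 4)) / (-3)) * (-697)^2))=17321561022674339 / 13736249475000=1261.01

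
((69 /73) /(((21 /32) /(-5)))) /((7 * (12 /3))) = -920 /3577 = -0.26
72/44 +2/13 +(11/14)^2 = 67479/28028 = 2.41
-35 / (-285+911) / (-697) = 35 / 436322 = 0.00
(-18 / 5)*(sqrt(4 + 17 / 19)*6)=-108*sqrt(1767) / 95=-47.79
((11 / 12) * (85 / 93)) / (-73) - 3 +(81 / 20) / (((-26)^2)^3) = -378945436190593 / 125833752195840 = -3.01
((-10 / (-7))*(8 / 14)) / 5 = 8 / 49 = 0.16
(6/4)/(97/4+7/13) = 78/1289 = 0.06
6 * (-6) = -36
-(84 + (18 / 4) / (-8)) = -1335 / 16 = -83.44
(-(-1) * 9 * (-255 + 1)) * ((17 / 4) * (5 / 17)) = -5715 / 2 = -2857.50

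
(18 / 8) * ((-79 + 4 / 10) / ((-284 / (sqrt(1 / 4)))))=3537 / 11360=0.31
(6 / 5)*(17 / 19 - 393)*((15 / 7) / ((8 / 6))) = -756.20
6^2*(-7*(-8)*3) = 6048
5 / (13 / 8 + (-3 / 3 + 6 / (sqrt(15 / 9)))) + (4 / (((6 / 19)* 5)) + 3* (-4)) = -978754 / 101805 + 1920* sqrt(15) / 6787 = -8.52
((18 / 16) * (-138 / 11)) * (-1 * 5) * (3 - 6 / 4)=9315 / 88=105.85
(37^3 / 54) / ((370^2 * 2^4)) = 37 / 86400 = 0.00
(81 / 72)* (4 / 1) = 9 / 2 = 4.50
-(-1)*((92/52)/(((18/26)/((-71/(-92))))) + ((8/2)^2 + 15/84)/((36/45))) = 22.20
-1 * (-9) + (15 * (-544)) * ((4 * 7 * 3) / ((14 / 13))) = -636471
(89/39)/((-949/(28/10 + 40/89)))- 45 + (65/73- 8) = -3214862/61685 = -52.12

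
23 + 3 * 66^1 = 221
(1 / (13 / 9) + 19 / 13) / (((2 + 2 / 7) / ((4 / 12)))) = 49 / 156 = 0.31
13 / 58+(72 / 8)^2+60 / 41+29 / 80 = 7899721 / 95120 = 83.05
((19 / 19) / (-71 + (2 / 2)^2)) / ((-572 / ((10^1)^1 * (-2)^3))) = -2 / 1001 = -0.00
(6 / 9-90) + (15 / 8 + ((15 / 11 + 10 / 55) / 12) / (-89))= -684985 / 7832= -87.46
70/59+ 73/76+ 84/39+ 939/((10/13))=357038737/291460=1225.00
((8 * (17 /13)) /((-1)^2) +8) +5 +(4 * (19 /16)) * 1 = 1467 /52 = 28.21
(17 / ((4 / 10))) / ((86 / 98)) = 4165 / 86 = 48.43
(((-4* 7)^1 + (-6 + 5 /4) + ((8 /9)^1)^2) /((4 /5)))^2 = 2680650625 /1679616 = 1595.99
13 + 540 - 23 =530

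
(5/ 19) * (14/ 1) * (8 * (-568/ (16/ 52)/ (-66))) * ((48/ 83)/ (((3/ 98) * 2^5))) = 25327120/ 52041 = 486.68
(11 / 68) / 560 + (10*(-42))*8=-127948789 / 38080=-3360.00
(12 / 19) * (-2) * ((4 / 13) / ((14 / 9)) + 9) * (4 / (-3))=26784 / 1729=15.49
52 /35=1.49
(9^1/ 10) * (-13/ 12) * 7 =-273/ 40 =-6.82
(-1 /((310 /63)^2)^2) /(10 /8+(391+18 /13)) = -68262831 /15752959457500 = -0.00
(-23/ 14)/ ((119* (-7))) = 0.00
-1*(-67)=67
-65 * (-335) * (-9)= -195975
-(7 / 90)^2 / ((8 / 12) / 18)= -49 / 300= -0.16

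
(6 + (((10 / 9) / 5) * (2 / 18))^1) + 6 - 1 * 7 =407 / 81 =5.02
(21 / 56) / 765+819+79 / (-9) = 4958563 / 6120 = 810.22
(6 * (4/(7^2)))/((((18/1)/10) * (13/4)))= 160/1911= 0.08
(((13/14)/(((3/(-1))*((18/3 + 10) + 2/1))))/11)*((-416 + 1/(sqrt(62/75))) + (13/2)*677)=-103597/16632 - 65*sqrt(186)/515592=-6.23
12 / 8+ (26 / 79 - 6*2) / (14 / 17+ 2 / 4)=-7.32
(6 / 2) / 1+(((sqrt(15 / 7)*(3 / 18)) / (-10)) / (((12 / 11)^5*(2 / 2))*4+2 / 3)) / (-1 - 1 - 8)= 3.00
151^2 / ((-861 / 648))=-4925016 / 287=-17160.33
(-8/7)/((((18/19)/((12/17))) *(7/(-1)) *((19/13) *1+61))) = 988/507297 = 0.00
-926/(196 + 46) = -3.83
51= 51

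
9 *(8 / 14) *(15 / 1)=540 / 7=77.14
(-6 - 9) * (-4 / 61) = 60 / 61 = 0.98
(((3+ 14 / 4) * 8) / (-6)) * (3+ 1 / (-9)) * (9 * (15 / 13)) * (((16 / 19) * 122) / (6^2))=-126880 / 171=-741.99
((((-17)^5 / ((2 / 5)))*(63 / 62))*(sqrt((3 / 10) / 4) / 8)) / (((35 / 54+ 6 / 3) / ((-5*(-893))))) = -10783764220005*sqrt(30) / 283712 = -208186855.62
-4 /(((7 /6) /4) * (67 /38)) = -3648 /469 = -7.78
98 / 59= 1.66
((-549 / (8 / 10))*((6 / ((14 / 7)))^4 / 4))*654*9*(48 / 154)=-1963084005 / 77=-25494597.47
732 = 732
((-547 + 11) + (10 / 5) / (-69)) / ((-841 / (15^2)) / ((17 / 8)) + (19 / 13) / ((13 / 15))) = 7969558350 / 1078861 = 7387.01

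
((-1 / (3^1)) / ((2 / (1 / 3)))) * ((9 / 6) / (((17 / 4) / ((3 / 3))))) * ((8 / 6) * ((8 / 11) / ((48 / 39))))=-26 / 1683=-0.02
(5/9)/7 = 5/63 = 0.08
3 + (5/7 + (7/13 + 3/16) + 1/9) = 59641/13104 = 4.55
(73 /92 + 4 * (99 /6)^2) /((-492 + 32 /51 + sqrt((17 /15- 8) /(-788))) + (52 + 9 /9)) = -112603519616595 /45295086334457- 86926287 * sqrt(304365) /90590172668914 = -2.49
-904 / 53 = -17.06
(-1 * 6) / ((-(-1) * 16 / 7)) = -21 / 8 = -2.62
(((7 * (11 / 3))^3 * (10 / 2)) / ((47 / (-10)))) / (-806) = 11413325 / 511407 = 22.32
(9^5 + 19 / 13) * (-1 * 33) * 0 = 0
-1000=-1000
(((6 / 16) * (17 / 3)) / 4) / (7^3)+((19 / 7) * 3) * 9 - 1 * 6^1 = 738545 / 10976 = 67.29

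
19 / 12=1.58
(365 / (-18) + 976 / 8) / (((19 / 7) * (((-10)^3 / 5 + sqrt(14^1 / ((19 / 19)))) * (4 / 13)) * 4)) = -4165525 / 27350424- 166621 * sqrt(14) / 218803392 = -0.16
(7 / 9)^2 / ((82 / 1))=49 / 6642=0.01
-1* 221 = -221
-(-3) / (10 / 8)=12 / 5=2.40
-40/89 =-0.45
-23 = -23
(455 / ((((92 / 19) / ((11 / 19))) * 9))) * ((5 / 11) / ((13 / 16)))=700 / 207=3.38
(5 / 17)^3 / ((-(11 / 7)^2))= -6125 / 594473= -0.01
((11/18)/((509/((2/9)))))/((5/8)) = 88/206145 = 0.00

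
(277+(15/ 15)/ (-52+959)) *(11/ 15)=552728/ 2721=203.13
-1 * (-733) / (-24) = -733 / 24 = -30.54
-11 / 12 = -0.92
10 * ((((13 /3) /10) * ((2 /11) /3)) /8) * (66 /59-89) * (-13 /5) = 175253 /23364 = 7.50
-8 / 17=-0.47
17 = 17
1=1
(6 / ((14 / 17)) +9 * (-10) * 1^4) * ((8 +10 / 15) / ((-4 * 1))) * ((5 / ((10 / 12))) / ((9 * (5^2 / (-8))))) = -20072 / 525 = -38.23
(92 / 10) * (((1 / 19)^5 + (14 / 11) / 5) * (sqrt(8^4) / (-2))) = -51027529152 / 680927225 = -74.94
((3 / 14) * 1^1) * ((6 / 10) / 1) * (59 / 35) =531 / 2450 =0.22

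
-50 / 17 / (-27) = 50 / 459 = 0.11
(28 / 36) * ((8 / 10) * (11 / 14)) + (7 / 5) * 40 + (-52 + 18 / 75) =4.73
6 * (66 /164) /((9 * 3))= 11 /123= 0.09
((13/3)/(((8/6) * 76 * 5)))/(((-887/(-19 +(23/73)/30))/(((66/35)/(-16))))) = -849563/39368608000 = -0.00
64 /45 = 1.42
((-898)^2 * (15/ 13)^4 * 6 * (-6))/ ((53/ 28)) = -41150796120000/ 1513733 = -27184976.56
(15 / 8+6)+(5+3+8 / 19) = 2477 / 152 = 16.30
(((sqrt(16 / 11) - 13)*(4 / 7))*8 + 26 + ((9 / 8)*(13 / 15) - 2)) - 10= -12447 / 280 + 128*sqrt(11) / 77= -38.94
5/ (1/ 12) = 60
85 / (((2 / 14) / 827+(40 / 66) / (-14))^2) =3102086506365 / 67848169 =45721.01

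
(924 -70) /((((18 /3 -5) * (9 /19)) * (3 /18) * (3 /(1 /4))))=8113 /9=901.44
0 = 0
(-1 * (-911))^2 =829921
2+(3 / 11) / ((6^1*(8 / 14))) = 183 / 88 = 2.08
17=17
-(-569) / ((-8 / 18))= -5121 / 4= -1280.25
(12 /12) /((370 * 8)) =1 /2960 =0.00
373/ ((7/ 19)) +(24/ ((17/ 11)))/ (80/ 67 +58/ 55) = 167516479/ 164339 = 1019.33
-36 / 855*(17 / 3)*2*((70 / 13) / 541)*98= -186592 / 400881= -0.47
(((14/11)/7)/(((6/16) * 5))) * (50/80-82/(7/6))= -7802/1155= -6.75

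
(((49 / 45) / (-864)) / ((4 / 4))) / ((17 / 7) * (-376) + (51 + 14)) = 343 / 230830560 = 0.00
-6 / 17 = -0.35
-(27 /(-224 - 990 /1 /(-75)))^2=-18225 /1110916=-0.02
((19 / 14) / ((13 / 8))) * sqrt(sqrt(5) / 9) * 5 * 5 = 1900 * 5^(1 / 4) / 273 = 10.41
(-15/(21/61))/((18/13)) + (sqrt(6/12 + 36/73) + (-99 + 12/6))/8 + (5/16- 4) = -47659/1008 + sqrt(21170)/1168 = -47.16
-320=-320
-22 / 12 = -11 / 6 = -1.83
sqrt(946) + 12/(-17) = -12/17 + sqrt(946) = 30.05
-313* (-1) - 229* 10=-1977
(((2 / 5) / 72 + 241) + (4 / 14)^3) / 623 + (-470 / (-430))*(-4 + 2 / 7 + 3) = -651403811 / 1653952860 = -0.39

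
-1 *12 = -12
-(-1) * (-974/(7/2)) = -1948/7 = -278.29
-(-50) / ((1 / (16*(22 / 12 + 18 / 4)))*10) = 1520 / 3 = 506.67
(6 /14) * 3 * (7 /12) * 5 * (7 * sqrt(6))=105 * sqrt(6) /4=64.30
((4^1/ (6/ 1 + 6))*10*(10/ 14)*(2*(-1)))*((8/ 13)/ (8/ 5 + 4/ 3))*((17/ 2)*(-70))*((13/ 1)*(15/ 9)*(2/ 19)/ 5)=170000/ 627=271.13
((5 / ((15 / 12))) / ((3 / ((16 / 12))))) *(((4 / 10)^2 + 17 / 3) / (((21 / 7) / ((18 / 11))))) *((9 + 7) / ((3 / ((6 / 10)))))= 223744 / 12375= 18.08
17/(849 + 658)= 17/1507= 0.01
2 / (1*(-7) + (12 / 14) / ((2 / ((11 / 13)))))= -91 / 302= -0.30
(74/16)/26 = 37/208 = 0.18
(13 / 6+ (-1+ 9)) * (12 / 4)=61 / 2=30.50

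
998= 998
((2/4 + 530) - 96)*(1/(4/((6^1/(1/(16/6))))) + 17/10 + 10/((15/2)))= 183359/60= 3055.98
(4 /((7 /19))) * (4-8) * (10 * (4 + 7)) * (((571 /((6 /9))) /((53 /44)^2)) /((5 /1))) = -11089934592 /19663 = -564000.13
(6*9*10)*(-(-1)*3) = 1620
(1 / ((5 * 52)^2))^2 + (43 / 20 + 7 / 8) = 13823524001 / 4569760000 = 3.03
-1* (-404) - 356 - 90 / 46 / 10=2199 / 46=47.80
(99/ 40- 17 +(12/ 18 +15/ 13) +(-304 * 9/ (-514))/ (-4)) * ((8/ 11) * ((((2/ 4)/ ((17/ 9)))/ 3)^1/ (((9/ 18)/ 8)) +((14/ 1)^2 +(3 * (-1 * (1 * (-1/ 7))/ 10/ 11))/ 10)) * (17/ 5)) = -145408796900753/ 21223702500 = -6851.25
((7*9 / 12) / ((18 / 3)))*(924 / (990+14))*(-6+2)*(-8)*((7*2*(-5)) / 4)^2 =1980825 / 251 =7891.73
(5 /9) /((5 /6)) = 2 /3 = 0.67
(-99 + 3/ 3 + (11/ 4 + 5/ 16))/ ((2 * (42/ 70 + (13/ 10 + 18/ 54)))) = -22785/ 1072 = -21.25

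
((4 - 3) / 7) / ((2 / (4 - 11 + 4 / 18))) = -61 / 126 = -0.48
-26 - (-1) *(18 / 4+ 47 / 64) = -1329 / 64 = -20.77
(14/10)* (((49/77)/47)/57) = 49/147345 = 0.00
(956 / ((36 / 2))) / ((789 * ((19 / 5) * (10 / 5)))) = 1195 / 134919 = 0.01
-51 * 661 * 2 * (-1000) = 67422000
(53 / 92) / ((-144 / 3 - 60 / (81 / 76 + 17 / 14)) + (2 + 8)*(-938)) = -64289 / 1055063728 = -0.00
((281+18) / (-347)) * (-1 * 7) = 2093 / 347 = 6.03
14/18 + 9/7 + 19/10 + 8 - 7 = 3127/630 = 4.96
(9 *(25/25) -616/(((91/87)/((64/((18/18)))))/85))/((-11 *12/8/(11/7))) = 3966526/13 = 305117.38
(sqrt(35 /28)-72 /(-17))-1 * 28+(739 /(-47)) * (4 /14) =-158042 /5593+sqrt(5) /2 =-27.14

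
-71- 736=-807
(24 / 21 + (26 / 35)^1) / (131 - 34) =66 / 3395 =0.02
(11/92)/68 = 11/6256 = 0.00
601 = 601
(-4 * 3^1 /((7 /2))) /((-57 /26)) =208 /133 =1.56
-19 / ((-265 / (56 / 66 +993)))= 623143 / 8745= 71.26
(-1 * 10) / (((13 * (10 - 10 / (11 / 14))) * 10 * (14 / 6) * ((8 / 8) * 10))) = 11 / 9100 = 0.00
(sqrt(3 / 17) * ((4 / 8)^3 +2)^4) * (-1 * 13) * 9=-574821 * sqrt(51) / 4096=-1002.21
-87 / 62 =-1.40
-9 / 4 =-2.25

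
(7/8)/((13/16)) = 14/13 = 1.08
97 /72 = 1.35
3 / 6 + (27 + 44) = 143 / 2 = 71.50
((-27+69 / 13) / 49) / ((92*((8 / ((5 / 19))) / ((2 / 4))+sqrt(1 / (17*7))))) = -1821720 / 23017723547+3525*sqrt(119) / 322248129658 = -0.00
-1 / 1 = -1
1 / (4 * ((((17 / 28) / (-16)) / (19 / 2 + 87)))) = -10808 / 17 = -635.76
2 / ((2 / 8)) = 8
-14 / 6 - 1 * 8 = -31 / 3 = -10.33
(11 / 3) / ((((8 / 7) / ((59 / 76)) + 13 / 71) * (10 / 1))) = 322553 / 1456110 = 0.22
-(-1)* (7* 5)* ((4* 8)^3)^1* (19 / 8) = 2723840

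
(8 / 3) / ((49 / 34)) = 272 / 147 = 1.85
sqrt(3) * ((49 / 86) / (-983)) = -49 * sqrt(3) / 84538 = -0.00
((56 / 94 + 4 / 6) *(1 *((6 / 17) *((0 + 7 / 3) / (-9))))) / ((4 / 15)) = -3115 / 7191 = -0.43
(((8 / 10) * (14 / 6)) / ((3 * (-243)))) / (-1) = 28 / 10935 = 0.00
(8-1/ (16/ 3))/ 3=125/ 48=2.60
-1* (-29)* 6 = 174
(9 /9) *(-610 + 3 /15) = -3049 /5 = -609.80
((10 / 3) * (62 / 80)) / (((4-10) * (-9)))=31 / 648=0.05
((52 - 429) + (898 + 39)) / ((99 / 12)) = 2240 / 33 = 67.88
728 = 728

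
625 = 625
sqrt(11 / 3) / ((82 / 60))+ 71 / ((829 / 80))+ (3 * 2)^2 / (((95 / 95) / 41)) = 1484.25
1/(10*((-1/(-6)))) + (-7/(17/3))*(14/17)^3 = -37557/417605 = -0.09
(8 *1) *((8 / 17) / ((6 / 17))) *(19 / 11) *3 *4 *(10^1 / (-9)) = -245.66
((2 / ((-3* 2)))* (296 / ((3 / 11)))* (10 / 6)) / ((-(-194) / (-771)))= 2091980 / 873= 2396.31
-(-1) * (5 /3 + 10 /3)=5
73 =73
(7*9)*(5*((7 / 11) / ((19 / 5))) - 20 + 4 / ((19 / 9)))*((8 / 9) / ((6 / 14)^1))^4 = -27605430272 / 1371249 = -20131.60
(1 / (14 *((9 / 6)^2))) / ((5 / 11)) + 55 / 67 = 18799 / 21105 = 0.89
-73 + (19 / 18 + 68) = -71 / 18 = -3.94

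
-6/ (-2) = 3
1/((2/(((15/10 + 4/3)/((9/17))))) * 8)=0.33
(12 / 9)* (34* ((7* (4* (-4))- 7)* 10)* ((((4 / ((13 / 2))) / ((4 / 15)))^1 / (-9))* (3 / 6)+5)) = -30749600 / 117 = -262817.09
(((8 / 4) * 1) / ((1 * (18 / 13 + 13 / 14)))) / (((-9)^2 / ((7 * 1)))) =2548 / 34101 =0.07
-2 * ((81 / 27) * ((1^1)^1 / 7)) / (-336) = 1 / 392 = 0.00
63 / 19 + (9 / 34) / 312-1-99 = -6495575 / 67184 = -96.68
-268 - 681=-949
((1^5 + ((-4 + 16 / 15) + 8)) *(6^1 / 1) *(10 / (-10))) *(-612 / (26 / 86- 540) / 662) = -2394756 / 38407585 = -0.06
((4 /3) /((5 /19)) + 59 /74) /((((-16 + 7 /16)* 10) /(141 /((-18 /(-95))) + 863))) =-125532574 /2072925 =-60.56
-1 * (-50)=50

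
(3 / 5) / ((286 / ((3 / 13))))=9 / 18590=0.00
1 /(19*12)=1 /228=0.00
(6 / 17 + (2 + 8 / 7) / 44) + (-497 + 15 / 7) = -117675 / 238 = -494.43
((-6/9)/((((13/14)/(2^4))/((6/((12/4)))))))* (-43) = 38528/39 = 987.90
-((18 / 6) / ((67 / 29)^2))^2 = -6365529 / 20151121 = -0.32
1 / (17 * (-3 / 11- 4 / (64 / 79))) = -176 / 15589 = -0.01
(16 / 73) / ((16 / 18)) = 18 / 73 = 0.25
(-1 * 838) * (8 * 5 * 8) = -268160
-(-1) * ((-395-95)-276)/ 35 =-766/ 35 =-21.89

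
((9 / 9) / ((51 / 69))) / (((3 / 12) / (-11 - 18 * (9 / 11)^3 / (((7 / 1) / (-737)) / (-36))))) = -2912681452 / 14399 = -202283.59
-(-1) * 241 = 241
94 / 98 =47 / 49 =0.96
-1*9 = -9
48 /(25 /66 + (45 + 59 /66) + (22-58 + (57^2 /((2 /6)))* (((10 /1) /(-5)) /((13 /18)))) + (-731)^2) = 429 /4534705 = 0.00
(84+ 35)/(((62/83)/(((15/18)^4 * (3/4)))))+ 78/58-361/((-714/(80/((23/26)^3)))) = 528093594069137/4498460330112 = 117.39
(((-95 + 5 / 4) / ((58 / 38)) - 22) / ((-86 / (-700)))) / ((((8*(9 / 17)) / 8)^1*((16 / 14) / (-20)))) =1007617625 / 44892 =22445.37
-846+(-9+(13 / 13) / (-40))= -34201 / 40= -855.02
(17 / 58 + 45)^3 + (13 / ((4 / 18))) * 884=28219287851 / 195112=144631.23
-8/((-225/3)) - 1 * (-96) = 7208/75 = 96.11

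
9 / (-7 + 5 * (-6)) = -9 / 37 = -0.24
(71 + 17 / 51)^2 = 45796 / 9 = 5088.44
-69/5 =-13.80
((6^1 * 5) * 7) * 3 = 630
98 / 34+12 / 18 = 181 / 51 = 3.55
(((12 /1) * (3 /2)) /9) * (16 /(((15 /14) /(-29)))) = -12992 /15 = -866.13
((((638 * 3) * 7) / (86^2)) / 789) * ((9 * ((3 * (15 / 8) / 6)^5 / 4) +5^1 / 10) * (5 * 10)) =498602494775 / 2039635509248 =0.24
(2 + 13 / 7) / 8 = 27 / 56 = 0.48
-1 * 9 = -9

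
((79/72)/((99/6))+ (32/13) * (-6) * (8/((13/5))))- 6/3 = -9512033/200772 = -47.38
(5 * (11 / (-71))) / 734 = -55 / 52114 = -0.00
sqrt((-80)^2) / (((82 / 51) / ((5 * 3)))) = 746.34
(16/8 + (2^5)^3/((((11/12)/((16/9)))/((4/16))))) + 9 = 524651/33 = 15898.52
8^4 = 4096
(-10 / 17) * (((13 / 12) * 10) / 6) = -325 / 306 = -1.06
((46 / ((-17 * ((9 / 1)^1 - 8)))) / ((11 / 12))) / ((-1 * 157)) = 0.02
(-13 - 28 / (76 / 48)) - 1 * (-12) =-355 / 19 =-18.68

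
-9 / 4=-2.25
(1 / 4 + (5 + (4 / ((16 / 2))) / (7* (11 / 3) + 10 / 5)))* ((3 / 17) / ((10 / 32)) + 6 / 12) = 316569 / 56440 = 5.61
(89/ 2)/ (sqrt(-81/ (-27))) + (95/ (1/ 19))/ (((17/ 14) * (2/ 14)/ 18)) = 187320.99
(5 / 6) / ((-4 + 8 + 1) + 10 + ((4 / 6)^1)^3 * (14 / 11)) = 0.05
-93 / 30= -31 / 10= -3.10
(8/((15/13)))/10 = 52/75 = 0.69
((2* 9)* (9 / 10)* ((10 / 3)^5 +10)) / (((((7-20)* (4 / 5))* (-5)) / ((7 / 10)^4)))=24593443 / 780000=31.53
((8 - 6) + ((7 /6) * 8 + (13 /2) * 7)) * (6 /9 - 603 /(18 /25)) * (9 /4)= -1712161 /16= -107010.06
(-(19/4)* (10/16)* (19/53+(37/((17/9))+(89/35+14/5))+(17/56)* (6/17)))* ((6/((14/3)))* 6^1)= -581.63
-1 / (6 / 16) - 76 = -236 / 3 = -78.67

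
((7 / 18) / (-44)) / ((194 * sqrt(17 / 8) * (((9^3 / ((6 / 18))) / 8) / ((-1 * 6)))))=14 * sqrt(34) / 119009979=0.00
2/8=1/4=0.25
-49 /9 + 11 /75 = -1192 /225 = -5.30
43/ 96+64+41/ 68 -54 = 18035/ 1632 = 11.05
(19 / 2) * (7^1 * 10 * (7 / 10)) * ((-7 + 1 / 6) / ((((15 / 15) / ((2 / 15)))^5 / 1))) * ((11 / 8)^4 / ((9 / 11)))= -0.59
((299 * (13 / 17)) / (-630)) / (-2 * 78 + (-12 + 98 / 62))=120497 / 55252890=0.00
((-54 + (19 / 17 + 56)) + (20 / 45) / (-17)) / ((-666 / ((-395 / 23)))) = 186835 / 2343654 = 0.08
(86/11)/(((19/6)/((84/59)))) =43344/12331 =3.52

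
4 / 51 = 0.08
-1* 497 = -497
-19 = -19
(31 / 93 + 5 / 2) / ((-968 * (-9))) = 17 / 52272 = 0.00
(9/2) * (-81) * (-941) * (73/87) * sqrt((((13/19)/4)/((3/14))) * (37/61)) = 5564133 * sqrt(23414118)/134444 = 200260.35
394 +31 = 425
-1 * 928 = -928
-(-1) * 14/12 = 7/6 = 1.17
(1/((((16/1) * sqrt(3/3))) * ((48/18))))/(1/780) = 585/32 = 18.28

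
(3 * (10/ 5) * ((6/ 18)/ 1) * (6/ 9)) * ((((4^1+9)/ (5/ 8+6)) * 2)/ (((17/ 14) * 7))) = 1664/ 2703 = 0.62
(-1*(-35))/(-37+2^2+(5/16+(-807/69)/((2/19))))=-0.24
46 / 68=23 / 34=0.68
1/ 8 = 0.12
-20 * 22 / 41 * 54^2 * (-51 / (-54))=-1211760 / 41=-29555.12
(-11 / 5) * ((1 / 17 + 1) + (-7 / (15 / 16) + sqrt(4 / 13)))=17974 / 1275 - 22 * sqrt(13) / 65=12.88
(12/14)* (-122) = -732/7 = -104.57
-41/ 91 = -0.45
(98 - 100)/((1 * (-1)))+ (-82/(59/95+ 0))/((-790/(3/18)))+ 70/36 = 166634/41949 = 3.97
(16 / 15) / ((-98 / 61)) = -488 / 735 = -0.66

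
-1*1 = -1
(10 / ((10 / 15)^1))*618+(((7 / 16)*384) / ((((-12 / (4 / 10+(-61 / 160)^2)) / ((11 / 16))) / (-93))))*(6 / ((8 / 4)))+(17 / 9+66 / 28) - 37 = 138077865469 / 12902400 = 10701.72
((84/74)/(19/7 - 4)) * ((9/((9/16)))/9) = -1568/999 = -1.57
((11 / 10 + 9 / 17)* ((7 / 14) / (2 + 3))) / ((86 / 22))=3047 / 73100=0.04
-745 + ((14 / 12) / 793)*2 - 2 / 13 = -1772714 / 2379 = -745.15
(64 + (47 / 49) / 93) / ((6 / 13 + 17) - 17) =3792035 / 27342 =138.69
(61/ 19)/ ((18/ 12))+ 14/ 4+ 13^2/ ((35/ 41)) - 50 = 612911/ 3990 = 153.61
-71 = -71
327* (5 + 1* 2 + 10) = 5559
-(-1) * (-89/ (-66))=1.35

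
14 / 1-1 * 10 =4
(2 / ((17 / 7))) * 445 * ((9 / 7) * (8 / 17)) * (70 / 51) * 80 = 119616000 / 4913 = 24346.83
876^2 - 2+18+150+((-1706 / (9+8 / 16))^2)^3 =1577807967912631153286 / 47045881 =33537643134212.56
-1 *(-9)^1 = 9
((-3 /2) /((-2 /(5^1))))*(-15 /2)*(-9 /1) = 2025 /8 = 253.12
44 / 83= 0.53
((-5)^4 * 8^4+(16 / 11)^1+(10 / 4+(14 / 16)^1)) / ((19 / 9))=1212633.87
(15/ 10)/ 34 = 3/ 68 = 0.04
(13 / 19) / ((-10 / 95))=-13 / 2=-6.50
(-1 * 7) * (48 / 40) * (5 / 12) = -7 / 2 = -3.50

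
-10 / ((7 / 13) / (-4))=520 / 7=74.29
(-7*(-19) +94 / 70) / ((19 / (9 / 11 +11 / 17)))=1288348 / 124355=10.36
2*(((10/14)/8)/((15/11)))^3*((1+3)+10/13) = 0.00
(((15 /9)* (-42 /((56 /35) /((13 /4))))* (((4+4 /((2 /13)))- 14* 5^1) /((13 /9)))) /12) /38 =2625 /304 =8.63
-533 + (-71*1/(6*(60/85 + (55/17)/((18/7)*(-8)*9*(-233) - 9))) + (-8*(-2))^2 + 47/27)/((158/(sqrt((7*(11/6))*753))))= -533 + 9429745979*sqrt(38654)/12365410536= -383.07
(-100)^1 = -100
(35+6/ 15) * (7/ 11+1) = 3186/ 55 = 57.93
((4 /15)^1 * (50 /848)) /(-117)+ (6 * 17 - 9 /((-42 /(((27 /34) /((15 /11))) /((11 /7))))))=645653471 /6325020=102.08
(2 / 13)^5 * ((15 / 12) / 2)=20 / 371293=0.00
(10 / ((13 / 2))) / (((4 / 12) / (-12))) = -720 / 13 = -55.38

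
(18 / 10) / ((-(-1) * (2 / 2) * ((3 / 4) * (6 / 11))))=22 / 5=4.40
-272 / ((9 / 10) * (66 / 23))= -31280 / 297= -105.32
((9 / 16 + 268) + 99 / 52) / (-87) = -3.11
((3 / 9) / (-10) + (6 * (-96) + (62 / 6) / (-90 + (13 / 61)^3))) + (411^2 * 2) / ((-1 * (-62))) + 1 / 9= 277707985114001 / 56988799470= 4873.03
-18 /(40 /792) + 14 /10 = -355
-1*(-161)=161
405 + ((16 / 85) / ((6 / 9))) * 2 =34473 / 85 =405.56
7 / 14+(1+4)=5.50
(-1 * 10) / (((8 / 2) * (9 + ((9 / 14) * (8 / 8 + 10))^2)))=-98 / 2313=-0.04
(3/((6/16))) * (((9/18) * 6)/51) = 8/17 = 0.47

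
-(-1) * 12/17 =12/17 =0.71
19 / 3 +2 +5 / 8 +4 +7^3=8543 / 24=355.96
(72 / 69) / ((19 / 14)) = 336 / 437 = 0.77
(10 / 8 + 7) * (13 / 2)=429 / 8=53.62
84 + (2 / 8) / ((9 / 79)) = 3103 / 36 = 86.19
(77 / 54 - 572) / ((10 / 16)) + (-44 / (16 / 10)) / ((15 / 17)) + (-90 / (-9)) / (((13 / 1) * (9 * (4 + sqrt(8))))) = -3313589 / 3510 - 5 * sqrt(2) / 234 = -944.07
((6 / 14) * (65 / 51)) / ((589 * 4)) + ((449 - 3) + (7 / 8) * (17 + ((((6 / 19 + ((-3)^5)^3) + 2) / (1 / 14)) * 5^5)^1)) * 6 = -462006794920133567 / 140182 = -3295764041889.36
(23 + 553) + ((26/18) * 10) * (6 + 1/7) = 41878/63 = 664.73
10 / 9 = 1.11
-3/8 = -0.38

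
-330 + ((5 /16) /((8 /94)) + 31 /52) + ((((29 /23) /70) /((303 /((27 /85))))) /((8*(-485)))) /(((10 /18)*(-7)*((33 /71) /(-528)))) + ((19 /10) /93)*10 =-2954882046807796279 /9077206964280000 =-325.53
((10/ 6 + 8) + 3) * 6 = 76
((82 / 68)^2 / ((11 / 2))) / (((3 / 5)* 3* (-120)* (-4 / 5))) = 0.00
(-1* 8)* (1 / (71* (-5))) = 8 / 355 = 0.02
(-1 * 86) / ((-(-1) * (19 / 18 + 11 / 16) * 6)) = -8.22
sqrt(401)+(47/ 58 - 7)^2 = sqrt(401)+128881/ 3364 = 58.34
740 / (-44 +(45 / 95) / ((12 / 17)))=-1520 / 89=-17.08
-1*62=-62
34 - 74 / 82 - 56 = -22.90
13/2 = 6.50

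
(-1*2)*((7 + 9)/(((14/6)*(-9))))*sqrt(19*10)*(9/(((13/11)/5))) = 5280*sqrt(190)/91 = 799.78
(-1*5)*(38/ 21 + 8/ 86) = -8590/ 903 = -9.51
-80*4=-320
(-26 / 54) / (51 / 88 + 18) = -1144 / 44145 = -0.03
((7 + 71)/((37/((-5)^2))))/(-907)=-1950/33559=-0.06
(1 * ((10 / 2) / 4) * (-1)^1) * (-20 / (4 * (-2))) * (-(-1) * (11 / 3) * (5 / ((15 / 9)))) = -275 / 8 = -34.38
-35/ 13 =-2.69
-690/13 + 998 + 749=22021/13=1693.92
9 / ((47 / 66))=594 / 47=12.64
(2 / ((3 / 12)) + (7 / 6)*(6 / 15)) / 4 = 2.12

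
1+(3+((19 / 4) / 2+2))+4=12.38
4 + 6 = 10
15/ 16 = 0.94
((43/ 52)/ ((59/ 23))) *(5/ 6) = 4945/ 18408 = 0.27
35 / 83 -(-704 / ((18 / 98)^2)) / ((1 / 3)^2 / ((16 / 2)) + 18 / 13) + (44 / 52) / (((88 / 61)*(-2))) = 39414189313 / 2641392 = 14921.75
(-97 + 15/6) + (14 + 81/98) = -3904/49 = -79.67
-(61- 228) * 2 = 334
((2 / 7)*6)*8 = 96 / 7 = 13.71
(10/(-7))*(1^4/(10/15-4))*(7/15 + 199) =2992/35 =85.49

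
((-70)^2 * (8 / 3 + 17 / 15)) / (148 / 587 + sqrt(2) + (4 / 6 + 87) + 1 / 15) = 63506667579600 / 300011813447- 721785912750 * sqrt(2) / 300011813447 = 208.28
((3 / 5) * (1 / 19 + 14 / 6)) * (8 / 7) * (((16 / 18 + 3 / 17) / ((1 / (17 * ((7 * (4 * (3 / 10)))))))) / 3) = 82.97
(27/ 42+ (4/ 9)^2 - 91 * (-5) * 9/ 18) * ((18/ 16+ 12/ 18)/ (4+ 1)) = 5567167/ 68040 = 81.82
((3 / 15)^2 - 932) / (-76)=23299 / 1900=12.26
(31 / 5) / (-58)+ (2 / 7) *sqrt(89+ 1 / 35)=-31 / 290+ 4 *sqrt(27265) / 245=2.59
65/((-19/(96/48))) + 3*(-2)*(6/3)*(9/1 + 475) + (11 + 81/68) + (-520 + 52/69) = -563584501/89148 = -6321.90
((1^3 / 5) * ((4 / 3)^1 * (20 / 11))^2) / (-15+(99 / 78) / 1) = -33280 / 388773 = -0.09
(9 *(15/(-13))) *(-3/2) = 405/26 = 15.58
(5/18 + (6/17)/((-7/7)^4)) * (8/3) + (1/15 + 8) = 22373/2295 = 9.75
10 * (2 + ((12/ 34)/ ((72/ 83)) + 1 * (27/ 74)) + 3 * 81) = 9275425/ 3774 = 2457.72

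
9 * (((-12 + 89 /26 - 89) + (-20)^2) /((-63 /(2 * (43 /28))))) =-338109 /2548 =-132.70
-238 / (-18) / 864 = 119 / 7776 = 0.02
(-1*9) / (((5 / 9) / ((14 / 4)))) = -567 / 10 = -56.70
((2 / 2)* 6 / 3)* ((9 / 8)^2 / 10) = 81 / 320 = 0.25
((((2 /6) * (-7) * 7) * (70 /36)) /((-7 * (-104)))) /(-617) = 245 /3465072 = 0.00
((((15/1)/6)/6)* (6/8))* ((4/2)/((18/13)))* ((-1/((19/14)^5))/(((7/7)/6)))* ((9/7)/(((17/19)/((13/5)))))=-4869228/2215457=-2.20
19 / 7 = 2.71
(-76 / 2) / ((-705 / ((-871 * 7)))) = -231686 / 705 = -328.63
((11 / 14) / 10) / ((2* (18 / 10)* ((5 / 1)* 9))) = 11 / 22680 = 0.00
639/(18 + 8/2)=639/22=29.05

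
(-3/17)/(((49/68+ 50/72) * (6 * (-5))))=9/2165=0.00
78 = 78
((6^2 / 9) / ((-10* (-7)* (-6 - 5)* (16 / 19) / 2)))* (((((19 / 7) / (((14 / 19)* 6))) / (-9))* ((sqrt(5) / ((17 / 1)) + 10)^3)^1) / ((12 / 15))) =594709595* sqrt(5) / 32031502272 + 991639925 / 942103008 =1.09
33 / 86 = 0.38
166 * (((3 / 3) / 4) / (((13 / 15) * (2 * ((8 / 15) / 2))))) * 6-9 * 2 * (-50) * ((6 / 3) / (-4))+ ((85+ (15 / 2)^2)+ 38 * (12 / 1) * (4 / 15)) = 182807 / 520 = 351.55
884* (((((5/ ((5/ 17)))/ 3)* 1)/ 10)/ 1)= 500.93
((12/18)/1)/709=2/2127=0.00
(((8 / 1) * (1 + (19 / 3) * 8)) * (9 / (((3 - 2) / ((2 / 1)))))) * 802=5966880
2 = 2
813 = 813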